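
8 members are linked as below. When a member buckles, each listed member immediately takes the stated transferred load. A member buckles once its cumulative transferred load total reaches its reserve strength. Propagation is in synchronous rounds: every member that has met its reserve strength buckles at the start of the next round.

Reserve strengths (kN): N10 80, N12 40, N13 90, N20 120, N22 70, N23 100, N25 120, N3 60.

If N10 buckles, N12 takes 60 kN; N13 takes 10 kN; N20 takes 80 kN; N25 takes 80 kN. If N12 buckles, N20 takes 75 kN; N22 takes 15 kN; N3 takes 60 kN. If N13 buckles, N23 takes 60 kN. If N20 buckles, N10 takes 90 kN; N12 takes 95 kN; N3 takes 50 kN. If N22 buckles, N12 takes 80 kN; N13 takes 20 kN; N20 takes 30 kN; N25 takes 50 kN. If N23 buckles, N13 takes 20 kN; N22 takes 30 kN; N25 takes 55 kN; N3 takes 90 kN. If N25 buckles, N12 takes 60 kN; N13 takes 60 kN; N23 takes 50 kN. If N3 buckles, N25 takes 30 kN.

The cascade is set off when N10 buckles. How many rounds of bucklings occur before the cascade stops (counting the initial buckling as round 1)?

Round 1 — N10 buckles (initial).
  N12: +60 → 60 ≥ 40
  N13: +10 → 10 < 90
  N20: +80 → 80 < 120
  N25: +80 → 80 < 120
Round 2 — N12 buckles.
  N20: +75 → 155 ≥ 120
  N22: +15 → 15 < 70
  N3: +60 → 60 ≥ 60
Round 3 — N20, N3 buckle.
  N25: +30 → 110 < 120
No further bucklings.

3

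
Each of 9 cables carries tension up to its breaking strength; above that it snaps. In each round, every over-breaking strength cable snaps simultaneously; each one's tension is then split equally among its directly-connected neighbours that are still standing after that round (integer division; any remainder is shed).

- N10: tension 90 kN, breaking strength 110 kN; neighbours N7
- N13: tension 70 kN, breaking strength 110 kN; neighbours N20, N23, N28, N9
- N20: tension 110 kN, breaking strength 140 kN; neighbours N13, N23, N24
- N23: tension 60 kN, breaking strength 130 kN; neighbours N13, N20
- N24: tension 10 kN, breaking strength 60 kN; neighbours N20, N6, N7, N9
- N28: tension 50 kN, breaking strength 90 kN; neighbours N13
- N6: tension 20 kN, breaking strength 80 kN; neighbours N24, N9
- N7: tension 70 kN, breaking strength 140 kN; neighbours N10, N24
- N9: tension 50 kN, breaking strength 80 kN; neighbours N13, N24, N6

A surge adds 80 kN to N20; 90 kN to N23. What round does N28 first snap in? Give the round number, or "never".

3

Round 1 — N20 at 190 > 140; N23 at 150 > 130. N20, N23 snap.
  N20 sheds 190 kN to N13, N24: 95 each.
    N13: 70+95 = 165 > 110
    N24: 10+95 = 105 > 60
  N23 sheds 150 kN to N13: 150 each.
    N13: 165+150 = 315 > 110
Round 2 — N13, N24 snap.
  N13 sheds 315 kN to N28, N9: 157 each (1 lost).
    N28: 50+157 = 207 > 90
    N9: 50+157 = 207 > 80
  N24 sheds 105 kN to N6, N7, N9: 35 each.
    N6: 20+35 = 55 ≤ 80
    N7: 70+35 = 105 ≤ 140
    N9: 207+35 = 242 > 80
Round 3 — N28, N9 snap.
  N28 sheds 207 kN: no online neighbours, lost.
  N9 sheds 242 kN to N6: 242 each.
    N6: 55+242 = 297 > 80
Round 4 — N6 snaps.
  N6 sheds 297 kN: no online neighbours, lost.
No further breaks.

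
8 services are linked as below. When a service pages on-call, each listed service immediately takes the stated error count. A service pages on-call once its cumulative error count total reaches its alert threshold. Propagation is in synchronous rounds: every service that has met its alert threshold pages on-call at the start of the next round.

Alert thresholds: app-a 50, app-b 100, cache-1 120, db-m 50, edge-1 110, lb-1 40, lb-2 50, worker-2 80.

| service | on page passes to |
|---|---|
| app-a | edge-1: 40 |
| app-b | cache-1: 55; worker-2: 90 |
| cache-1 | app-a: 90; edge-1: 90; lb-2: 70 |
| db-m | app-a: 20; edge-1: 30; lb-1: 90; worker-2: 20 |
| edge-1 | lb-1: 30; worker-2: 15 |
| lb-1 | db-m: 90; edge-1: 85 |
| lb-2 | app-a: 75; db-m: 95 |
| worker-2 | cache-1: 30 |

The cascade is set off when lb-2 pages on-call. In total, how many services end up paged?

5

Round 1 — lb-2 pages on-call (initial).
  app-a: +75 → 75 ≥ 50
  db-m: +95 → 95 ≥ 50
Round 2 — app-a, db-m page on-call.
  edge-1: +40+30 → 70 < 110
  lb-1: +90 → 90 ≥ 40
  worker-2: +20 → 20 < 80
Round 3 — lb-1 pages on-call.
  edge-1: +85 → 155 ≥ 110
Round 4 — edge-1 pages on-call.
  worker-2: +15 → 35 < 80
No further pages.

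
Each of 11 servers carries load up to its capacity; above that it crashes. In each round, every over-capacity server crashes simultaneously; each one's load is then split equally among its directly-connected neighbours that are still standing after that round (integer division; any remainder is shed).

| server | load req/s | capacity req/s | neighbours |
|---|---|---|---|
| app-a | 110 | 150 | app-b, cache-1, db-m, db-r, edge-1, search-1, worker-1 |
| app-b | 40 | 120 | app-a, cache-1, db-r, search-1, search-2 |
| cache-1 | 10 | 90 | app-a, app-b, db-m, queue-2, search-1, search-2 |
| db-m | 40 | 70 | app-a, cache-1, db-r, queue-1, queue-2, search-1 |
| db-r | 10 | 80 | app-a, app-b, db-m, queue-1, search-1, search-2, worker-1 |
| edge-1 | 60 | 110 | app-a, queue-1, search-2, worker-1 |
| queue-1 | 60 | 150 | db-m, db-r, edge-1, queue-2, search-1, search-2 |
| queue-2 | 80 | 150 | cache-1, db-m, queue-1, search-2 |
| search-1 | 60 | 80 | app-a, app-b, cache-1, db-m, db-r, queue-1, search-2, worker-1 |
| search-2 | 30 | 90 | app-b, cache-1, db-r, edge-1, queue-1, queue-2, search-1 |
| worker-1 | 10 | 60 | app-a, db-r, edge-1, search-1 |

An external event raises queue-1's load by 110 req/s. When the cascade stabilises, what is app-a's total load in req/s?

Round 1 — queue-1 at 170 > 150. queue-1 crashes.
  queue-1 sheds 170 req/s to db-m, db-r, edge-1, queue-2, search-1, search-2: 28 each (2 lost).
    db-m: 40+28 = 68 ≤ 70
    db-r: 10+28 = 38 ≤ 80
    edge-1: 60+28 = 88 ≤ 110
    queue-2: 80+28 = 108 ≤ 150
    search-1: 60+28 = 88 > 80
    search-2: 30+28 = 58 ≤ 90
Round 2 — search-1 crashes.
  search-1 sheds 88 req/s to app-a, app-b, cache-1, db-m, db-r, search-2, worker-1: 12 each (4 lost).
    app-a: 110+12 = 122 ≤ 150
    app-b: 40+12 = 52 ≤ 120
    cache-1: 10+12 = 22 ≤ 90
    db-m: 68+12 = 80 > 70
    db-r: 38+12 = 50 ≤ 80
    search-2: 58+12 = 70 ≤ 90
    worker-1: 10+12 = 22 ≤ 60
Round 3 — db-m crashes.
  db-m sheds 80 req/s to app-a, cache-1, db-r, queue-2: 20 each.
    app-a: 122+20 = 142 ≤ 150
    cache-1: 22+20 = 42 ≤ 90
    db-r: 50+20 = 70 ≤ 80
    queue-2: 108+20 = 128 ≤ 150
No further crashes.

142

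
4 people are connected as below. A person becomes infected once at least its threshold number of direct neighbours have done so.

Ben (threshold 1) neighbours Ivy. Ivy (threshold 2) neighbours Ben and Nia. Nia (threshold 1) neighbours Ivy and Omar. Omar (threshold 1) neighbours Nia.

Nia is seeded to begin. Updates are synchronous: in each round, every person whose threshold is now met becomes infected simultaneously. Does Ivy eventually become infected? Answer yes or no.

Round 1 — Nia becomes infected (initial).
Round 2 — checking thresholds:
  Ivy: 1 of 2 neighbours < 2, holds.
  Omar: 1 of 1 neighbours ≥ 1, becomes infected.
Round 3 — no new infections; cascade stops.

no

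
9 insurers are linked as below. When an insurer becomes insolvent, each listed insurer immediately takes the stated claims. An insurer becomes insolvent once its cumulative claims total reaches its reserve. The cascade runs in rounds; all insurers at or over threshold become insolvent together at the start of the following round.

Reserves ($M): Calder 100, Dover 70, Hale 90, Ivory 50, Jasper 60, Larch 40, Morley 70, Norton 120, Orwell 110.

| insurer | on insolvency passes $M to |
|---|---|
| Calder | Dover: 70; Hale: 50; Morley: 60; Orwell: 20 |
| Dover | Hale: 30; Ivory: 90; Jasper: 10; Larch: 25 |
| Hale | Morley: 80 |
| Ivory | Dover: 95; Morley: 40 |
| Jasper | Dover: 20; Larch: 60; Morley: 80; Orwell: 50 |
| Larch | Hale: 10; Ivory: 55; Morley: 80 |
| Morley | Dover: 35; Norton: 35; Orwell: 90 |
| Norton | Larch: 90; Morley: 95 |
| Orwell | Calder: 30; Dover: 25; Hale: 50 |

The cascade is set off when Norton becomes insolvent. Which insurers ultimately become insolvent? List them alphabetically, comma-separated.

Dover, Ivory, Larch, Morley, Norton

Round 1 — Norton becomes insolvent (initial).
  Larch: +90 → 90 ≥ 40
  Morley: +95 → 95 ≥ 70
Round 2 — Larch, Morley become insolvent.
  Dover: +35 → 35 < 70
  Hale: +10 → 10 < 90
  Ivory: +55 → 55 ≥ 50
  Orwell: +90 → 90 < 110
Round 3 — Ivory becomes insolvent.
  Dover: +95 → 130 ≥ 70
Round 4 — Dover becomes insolvent.
  Hale: +30 → 40 < 90
  Jasper: +10 → 10 < 60
No further insolvencies.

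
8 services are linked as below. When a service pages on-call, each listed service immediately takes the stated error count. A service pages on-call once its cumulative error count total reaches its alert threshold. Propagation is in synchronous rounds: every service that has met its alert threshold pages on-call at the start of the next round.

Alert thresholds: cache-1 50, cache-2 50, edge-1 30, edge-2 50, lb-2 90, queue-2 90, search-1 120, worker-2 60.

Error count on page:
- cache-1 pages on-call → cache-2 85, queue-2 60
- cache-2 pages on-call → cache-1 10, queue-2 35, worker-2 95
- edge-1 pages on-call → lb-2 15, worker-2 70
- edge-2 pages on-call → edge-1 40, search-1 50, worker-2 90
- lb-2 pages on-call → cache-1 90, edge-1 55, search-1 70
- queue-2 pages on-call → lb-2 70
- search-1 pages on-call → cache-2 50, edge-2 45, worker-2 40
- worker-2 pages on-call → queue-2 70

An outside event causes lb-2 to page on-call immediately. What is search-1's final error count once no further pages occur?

70

Round 1 — lb-2 pages on-call (initial).
  cache-1: +90 → 90 ≥ 50
  edge-1: +55 → 55 ≥ 30
  search-1: +70 → 70 < 120
Round 2 — cache-1, edge-1 page on-call.
  cache-2: +85 → 85 ≥ 50
  queue-2: +60 → 60 < 90
  worker-2: +70 → 70 ≥ 60
Round 3 — cache-2, worker-2 page on-call.
  queue-2: +35+70 → 165 ≥ 90
Round 4 — queue-2 pages on-call.
No further pages.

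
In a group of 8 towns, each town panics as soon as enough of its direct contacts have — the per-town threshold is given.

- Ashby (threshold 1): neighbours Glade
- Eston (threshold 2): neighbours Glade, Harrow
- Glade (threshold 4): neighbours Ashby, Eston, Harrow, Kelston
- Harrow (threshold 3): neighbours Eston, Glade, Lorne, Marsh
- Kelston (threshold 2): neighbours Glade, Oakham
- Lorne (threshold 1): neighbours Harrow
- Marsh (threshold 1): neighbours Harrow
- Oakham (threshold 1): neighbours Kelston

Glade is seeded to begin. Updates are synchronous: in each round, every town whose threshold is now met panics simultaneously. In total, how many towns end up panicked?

2

Round 1 — Glade panics (initial).
Round 2 — checking thresholds:
  Ashby: 1 of 1 neighbours ≥ 1, panics.
  Eston: 1 of 2 neighbours < 2, not yet.
  Harrow: 1 of 4 neighbours < 3, not yet.
  Kelston: 1 of 2 neighbours < 2, not yet.
Round 3 — no new panics; cascade stops.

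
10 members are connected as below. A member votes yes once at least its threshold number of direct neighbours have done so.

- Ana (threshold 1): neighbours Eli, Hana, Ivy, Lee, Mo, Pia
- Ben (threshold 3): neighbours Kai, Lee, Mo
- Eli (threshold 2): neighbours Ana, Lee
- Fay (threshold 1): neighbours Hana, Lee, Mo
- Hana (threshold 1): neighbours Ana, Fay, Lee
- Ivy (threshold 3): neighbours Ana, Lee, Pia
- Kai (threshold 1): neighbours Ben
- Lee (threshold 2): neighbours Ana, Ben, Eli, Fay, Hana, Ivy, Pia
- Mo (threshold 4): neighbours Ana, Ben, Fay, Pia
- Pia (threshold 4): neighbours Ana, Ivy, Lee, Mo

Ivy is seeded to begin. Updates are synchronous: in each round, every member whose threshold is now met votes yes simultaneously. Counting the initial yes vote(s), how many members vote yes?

6

Round 1 — Ivy votes yes (initial).
Round 2 — checking thresholds:
  Ana: 1 of 6 neighbours ≥ 1, votes yes.
  Lee: 1 of 7 neighbours < 2, not yet.
  Pia: 1 of 4 neighbours < 4, not yet.
Round 3 — checking thresholds:
  Eli: 1 of 2 neighbours < 2, not yet.
  Hana: 1 of 3 neighbours ≥ 1, votes yes.
  Lee: 2 of 7 neighbours ≥ 2, votes yes.
  Mo: 1 of 4 neighbours < 4, not yet.
  Pia: 2 of 4 neighbours < 4, not yet.
Round 4 — checking thresholds:
  Ben: 1 of 3 neighbours < 3, not yet.
  Eli: 2 of 2 neighbours ≥ 2, votes yes.
  Fay: 2 of 3 neighbours ≥ 1, votes yes.
  Mo: 1 of 4 neighbours < 4, not yet.
  Pia: 3 of 4 neighbours < 4, not yet.
Round 5 — no new yes votes; cascade stops.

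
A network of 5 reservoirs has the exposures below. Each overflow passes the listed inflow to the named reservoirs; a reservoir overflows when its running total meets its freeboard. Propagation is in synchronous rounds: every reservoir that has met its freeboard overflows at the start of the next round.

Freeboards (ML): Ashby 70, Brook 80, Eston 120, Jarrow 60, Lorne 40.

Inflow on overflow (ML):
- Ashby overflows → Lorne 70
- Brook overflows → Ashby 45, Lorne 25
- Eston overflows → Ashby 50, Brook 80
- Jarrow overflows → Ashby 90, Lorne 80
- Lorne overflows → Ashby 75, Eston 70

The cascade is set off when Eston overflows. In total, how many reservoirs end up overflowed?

Round 1 — Eston overflows (initial).
  Ashby: +50 → 50 < 70
  Brook: +80 → 80 ≥ 80
Round 2 — Brook overflows.
  Ashby: +45 → 95 ≥ 70
  Lorne: +25 → 25 < 40
Round 3 — Ashby overflows.
  Lorne: +70 → 95 ≥ 40
Round 4 — Lorne overflows.
No further overflows.

4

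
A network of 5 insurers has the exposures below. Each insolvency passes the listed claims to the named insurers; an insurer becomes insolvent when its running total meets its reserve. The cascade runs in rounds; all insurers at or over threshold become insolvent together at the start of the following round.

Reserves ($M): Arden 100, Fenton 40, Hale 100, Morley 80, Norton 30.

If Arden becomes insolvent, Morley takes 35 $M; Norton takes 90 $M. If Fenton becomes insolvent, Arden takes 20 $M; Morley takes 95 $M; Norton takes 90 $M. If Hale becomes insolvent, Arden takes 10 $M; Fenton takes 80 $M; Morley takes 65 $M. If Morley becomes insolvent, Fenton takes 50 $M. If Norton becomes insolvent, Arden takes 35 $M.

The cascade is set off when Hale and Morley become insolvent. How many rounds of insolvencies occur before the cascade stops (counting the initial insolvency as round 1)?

Round 1 — Hale, Morley become insolvent (initial).
  Arden: +10 → 10 < 100
  Fenton: +80+50 → 130 ≥ 40
Round 2 — Fenton becomes insolvent.
  Arden: +20 → 30 < 100
  Norton: +90 → 90 ≥ 30
Round 3 — Norton becomes insolvent.
  Arden: +35 → 65 < 100
No further insolvencies.

3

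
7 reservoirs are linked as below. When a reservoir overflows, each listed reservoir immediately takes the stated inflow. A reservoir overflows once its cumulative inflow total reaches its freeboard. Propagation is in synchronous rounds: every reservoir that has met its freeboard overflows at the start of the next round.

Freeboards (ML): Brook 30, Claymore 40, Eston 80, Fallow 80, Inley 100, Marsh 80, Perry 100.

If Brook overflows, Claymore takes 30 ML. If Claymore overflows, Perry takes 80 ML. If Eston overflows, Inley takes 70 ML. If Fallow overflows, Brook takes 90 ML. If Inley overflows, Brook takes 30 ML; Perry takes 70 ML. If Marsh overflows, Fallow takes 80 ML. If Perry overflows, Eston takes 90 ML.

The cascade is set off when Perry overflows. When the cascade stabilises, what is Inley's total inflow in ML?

Round 1 — Perry overflows (initial).
  Eston: +90 → 90 ≥ 80
Round 2 — Eston overflows.
  Inley: +70 → 70 < 100
No further overflows.

70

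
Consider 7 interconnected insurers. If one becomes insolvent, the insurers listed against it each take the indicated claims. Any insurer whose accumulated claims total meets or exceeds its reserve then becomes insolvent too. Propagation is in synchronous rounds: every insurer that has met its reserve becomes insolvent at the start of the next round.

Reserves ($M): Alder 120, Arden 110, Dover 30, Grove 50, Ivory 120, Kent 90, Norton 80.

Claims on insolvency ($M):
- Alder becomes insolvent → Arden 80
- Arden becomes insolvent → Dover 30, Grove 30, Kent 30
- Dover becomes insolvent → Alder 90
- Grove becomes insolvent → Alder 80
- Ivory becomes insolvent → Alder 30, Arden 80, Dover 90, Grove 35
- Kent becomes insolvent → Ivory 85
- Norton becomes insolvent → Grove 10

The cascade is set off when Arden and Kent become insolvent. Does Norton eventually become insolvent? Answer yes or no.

Round 1 — Arden, Kent become insolvent (initial).
  Dover: +30 → 30 ≥ 30
  Grove: +30 → 30 < 50
  Ivory: +85 → 85 < 120
Round 2 — Dover becomes insolvent.
  Alder: +90 → 90 < 120
No further insolvencies.

no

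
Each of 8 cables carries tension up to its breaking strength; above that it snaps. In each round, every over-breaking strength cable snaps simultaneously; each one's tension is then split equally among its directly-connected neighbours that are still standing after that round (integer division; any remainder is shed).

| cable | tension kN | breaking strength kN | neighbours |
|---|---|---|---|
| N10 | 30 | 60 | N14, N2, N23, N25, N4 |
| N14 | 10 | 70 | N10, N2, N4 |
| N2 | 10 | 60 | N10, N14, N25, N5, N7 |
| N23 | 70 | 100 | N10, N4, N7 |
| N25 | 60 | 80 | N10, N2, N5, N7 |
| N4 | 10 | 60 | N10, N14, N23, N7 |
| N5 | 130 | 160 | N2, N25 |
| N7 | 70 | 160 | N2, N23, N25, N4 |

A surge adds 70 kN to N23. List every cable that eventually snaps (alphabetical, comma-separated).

Round 1 — N23 at 140 > 100. N23 snaps.
  N23 sheds 140 kN to N10, N4, N7: 46 each (2 lost).
    N10: 30+46 = 76 > 60
    N4: 10+46 = 56 ≤ 60
    N7: 70+46 = 116 ≤ 160
Round 2 — N10 snaps.
  N10 sheds 76 kN to N14, N2, N25, N4: 19 each.
    N14: 10+19 = 29 ≤ 70
    N2: 10+19 = 29 ≤ 60
    N25: 60+19 = 79 ≤ 80
    N4: 56+19 = 75 > 60
Round 3 — N4 snaps.
  N4 sheds 75 kN to N14, N7: 37 each (1 lost).
    N14: 29+37 = 66 ≤ 70
    N7: 116+37 = 153 ≤ 160
No further breaks.

N10, N23, N4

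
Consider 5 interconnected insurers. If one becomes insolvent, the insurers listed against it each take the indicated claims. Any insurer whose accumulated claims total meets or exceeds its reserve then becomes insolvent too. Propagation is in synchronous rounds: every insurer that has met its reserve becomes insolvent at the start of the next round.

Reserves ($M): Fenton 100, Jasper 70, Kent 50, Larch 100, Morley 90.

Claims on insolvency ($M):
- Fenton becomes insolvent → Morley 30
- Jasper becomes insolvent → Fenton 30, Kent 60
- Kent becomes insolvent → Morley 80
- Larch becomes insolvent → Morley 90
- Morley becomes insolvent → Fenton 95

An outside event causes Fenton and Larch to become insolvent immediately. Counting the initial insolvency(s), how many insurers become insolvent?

3

Round 1 — Fenton, Larch become insolvent (initial).
  Morley: +30+90 → 120 ≥ 90
Round 2 — Morley becomes insolvent.
No further insolvencies.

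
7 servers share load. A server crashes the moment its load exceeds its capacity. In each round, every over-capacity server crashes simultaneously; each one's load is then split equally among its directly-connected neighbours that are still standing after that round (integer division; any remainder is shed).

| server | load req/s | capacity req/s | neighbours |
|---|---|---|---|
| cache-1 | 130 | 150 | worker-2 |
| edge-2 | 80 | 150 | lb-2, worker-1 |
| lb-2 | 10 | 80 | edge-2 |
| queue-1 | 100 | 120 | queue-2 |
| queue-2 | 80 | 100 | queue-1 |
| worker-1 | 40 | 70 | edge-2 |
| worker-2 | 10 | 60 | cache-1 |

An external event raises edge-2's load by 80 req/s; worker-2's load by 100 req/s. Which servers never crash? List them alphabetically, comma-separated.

Round 1 — edge-2 at 160 > 150; worker-2 at 110 > 60. edge-2, worker-2 crash.
  edge-2 sheds 160 req/s to lb-2, worker-1: 80 each.
    lb-2: 10+80 = 90 > 80
    worker-1: 40+80 = 120 > 70
  worker-2 sheds 110 req/s to cache-1: 110 each.
    cache-1: 130+110 = 240 > 150
Round 2 — cache-1, lb-2, worker-1 crash.
  cache-1 sheds 240 req/s: no online neighbours, lost.
  lb-2 sheds 90 req/s: no online neighbours, lost.
  worker-1 sheds 120 req/s: no online neighbours, lost.
No further crashes.

queue-1, queue-2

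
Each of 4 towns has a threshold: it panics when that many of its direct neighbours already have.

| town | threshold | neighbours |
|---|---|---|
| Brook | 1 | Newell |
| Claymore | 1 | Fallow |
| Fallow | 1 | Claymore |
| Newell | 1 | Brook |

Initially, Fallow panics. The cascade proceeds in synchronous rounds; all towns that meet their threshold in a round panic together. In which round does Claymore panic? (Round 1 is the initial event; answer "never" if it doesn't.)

Round 1 — Fallow panics (initial).
Round 2 — checking thresholds:
  Claymore: 1 of 1 neighbours ≥ 1, panics.
Round 3 — no new panics; cascade stops.

2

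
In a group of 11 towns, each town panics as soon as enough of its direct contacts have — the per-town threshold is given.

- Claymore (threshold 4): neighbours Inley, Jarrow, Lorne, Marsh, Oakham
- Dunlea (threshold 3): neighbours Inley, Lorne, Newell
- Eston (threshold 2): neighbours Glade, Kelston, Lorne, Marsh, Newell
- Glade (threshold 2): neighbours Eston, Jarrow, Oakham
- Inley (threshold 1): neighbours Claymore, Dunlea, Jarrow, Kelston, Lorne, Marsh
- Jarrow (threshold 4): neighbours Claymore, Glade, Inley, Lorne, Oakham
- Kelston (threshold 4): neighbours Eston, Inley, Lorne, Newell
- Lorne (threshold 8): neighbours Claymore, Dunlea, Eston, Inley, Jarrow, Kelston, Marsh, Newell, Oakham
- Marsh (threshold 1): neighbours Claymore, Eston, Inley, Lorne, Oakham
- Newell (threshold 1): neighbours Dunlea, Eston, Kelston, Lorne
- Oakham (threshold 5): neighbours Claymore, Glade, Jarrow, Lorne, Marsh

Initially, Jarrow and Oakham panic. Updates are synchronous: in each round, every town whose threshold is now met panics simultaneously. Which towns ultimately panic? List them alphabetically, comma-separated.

Round 1 — Jarrow, Oakham panic (initial).
Round 2 — checking thresholds:
  Claymore: 2 of 5 neighbours < 4, below threshold.
  Glade: 2 of 3 neighbours ≥ 2, panics.
  Inley: 1 of 6 neighbours ≥ 1, panics.
  Lorne: 2 of 9 neighbours < 8, below threshold.
  Marsh: 1 of 5 neighbours ≥ 1, panics.
Round 3 — checking thresholds:
  Claymore: 4 of 5 neighbours ≥ 4, panics.
  Dunlea: 1 of 3 neighbours < 3, below threshold.
  Eston: 2 of 5 neighbours ≥ 2, panics.
  Kelston: 1 of 4 neighbours < 4, below threshold.
  Lorne: 4 of 9 neighbours < 8, below threshold.
Round 4 — checking thresholds:
  Dunlea: 1 of 3 neighbours < 3, below threshold.
  Kelston: 2 of 4 neighbours < 4, below threshold.
  Lorne: 6 of 9 neighbours < 8, below threshold.
  Newell: 1 of 4 neighbours ≥ 1, panics.
Round 5 — no new panics; cascade stops.

Claymore, Eston, Glade, Inley, Jarrow, Marsh, Newell, Oakham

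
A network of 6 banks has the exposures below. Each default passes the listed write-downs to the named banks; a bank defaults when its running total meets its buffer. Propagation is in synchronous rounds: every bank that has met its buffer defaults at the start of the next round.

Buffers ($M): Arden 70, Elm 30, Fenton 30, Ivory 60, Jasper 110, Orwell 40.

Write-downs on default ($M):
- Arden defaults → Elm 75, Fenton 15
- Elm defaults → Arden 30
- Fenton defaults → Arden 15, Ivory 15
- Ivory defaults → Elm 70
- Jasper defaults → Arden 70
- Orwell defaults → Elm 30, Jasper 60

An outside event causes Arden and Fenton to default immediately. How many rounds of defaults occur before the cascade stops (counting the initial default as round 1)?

2

Round 1 — Arden, Fenton default (initial).
  Elm: +75 → 75 ≥ 30
  Ivory: +15 → 15 < 60
Round 2 — Elm defaults.
No further defaults.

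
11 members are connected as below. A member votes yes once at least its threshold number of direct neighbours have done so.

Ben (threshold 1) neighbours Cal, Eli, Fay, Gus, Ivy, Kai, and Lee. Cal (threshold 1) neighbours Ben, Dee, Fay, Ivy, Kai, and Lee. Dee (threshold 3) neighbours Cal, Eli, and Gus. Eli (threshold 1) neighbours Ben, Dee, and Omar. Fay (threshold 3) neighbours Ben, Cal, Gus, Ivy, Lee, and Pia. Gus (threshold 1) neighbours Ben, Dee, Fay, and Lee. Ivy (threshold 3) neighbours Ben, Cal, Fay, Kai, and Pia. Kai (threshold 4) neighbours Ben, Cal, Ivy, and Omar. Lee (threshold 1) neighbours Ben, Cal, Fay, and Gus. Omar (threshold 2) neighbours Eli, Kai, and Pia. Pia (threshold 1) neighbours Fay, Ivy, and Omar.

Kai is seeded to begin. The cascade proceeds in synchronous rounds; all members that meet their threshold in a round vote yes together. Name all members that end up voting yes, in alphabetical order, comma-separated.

Round 1 — Kai votes yes (initial).
Round 2 — checking thresholds:
  Ben: 1 of 7 neighbours ≥ 1, votes yes.
  Cal: 1 of 6 neighbours ≥ 1, votes yes.
  Ivy: 1 of 5 neighbours < 3, holds.
  Omar: 1 of 3 neighbours < 2, holds.
Round 3 — checking thresholds:
  Dee: 1 of 3 neighbours < 3, holds.
  Eli: 1 of 3 neighbours ≥ 1, votes yes.
  Fay: 2 of 6 neighbours < 3, holds.
  Gus: 1 of 4 neighbours ≥ 1, votes yes.
  Ivy: 3 of 5 neighbours ≥ 3, votes yes.
  Lee: 2 of 4 neighbours ≥ 1, votes yes.
  Omar: 1 of 3 neighbours < 2, holds.
Round 4 — checking thresholds:
  Dee: 3 of 3 neighbours ≥ 3, votes yes.
  Fay: 5 of 6 neighbours ≥ 3, votes yes.
  Omar: 2 of 3 neighbours ≥ 2, votes yes.
  Pia: 1 of 3 neighbours ≥ 1, votes yes.
Round 5 — no new yes votes; cascade stops.

Ben, Cal, Dee, Eli, Fay, Gus, Ivy, Kai, Lee, Omar, Pia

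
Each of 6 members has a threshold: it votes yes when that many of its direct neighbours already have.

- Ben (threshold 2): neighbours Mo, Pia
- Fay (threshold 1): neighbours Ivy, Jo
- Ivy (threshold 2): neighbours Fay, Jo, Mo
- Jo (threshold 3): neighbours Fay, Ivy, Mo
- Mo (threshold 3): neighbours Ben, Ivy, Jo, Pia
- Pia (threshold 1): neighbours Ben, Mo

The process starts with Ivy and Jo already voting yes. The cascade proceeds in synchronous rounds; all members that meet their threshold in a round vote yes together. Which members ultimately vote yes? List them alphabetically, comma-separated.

Fay, Ivy, Jo

Round 1 — Ivy, Jo vote yes (initial).
Round 2 — checking thresholds:
  Fay: 2 of 2 neighbours ≥ 1, votes yes.
  Mo: 2 of 4 neighbours < 3, holds.
Round 3 — no new yes votes; cascade stops.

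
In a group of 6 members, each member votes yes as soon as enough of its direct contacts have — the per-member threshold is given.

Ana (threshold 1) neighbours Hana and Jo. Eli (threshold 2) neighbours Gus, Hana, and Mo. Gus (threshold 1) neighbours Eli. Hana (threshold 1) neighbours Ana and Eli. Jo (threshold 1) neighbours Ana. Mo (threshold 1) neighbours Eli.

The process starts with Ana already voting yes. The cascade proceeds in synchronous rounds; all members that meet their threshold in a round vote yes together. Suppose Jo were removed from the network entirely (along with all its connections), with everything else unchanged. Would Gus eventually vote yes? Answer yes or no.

With Jo removed:
Round 1 — Ana votes yes (initial).
Round 2 — checking thresholds:
  Hana: 1 of 2 neighbours ≥ 1, votes yes.
Round 3 — no new yes votes; cascade stops.

no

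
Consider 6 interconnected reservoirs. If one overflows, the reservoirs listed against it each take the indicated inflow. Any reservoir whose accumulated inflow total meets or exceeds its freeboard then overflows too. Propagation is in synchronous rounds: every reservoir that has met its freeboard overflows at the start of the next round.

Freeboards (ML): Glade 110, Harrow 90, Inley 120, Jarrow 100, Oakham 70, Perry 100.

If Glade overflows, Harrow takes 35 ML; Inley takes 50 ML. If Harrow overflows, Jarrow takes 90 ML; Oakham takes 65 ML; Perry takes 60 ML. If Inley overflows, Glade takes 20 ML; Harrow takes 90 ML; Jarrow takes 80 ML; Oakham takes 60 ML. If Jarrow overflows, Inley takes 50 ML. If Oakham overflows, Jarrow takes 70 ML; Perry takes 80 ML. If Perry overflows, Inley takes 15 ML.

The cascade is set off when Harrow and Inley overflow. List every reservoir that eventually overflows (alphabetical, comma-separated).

Harrow, Inley, Jarrow, Oakham, Perry

Round 1 — Harrow, Inley overflow (initial).
  Glade: +20 → 20 < 110
  Jarrow: +90+80 → 170 ≥ 100
  Oakham: +65+60 → 125 ≥ 70
  Perry: +60 → 60 < 100
Round 2 — Jarrow, Oakham overflow.
  Perry: +80 → 140 ≥ 100
Round 3 — Perry overflows.
No further overflows.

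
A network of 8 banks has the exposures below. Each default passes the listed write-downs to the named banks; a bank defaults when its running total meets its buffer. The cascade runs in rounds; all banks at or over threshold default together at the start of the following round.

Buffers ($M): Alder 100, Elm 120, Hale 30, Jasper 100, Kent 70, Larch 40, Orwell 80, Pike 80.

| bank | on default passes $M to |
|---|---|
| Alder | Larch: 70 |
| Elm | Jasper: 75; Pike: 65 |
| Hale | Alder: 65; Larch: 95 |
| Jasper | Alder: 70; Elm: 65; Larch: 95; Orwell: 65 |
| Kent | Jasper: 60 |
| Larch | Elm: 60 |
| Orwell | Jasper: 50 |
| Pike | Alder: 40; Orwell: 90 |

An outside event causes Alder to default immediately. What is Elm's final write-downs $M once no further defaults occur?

60

Round 1 — Alder defaults (initial).
  Larch: +70 → 70 ≥ 40
Round 2 — Larch defaults.
  Elm: +60 → 60 < 120
No further defaults.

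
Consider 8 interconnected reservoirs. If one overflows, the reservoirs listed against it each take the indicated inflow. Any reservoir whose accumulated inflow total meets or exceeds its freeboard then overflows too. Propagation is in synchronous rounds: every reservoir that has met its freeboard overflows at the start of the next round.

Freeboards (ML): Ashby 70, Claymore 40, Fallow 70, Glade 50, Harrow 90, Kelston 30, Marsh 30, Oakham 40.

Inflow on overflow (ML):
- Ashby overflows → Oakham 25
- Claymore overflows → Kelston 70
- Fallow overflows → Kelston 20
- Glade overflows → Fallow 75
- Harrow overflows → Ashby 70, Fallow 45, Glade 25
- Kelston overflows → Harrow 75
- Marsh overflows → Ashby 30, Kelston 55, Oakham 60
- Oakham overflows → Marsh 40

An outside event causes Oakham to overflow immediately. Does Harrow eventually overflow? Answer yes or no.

no

Round 1 — Oakham overflows (initial).
  Marsh: +40 → 40 ≥ 30
Round 2 — Marsh overflows.
  Ashby: +30 → 30 < 70
  Kelston: +55 → 55 ≥ 30
Round 3 — Kelston overflows.
  Harrow: +75 → 75 < 90
No further overflows.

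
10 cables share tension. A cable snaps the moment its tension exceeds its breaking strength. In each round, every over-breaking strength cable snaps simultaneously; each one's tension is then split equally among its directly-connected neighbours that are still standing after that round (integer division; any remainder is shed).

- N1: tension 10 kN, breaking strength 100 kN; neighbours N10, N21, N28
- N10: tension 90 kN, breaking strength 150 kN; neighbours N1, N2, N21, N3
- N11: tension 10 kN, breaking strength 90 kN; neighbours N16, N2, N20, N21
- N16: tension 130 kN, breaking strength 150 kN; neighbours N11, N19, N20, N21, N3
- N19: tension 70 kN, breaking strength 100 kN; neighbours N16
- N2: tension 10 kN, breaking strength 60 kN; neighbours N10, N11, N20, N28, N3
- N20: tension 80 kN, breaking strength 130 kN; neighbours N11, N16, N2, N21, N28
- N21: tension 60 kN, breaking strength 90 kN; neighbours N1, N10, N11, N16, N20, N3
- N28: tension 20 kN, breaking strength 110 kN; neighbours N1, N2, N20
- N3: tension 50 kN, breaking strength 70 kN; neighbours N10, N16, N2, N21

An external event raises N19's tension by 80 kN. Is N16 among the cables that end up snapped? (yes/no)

yes

Round 1 — N19 at 150 > 100. N19 snaps.
  N19 sheds 150 kN to N16: 150 each.
    N16: 130+150 = 280 > 150
Round 2 — N16 snaps.
  N16 sheds 280 kN to N11, N20, N21, N3: 70 each.
    N11: 10+70 = 80 ≤ 90
    N20: 80+70 = 150 > 130
    N21: 60+70 = 130 > 90
    N3: 50+70 = 120 > 70
Round 3 — N20, N21, N3 snap.
  N20 sheds 150 kN to N11, N2, N28: 50 each.
    N11: 80+50 = 130 > 90
    N2: 10+50 = 60 ≤ 60
    N28: 20+50 = 70 ≤ 110
  N21 sheds 130 kN to N1, N10, N11: 43 each (1 lost).
    N1: 10+43 = 53 ≤ 100
    N10: 90+43 = 133 ≤ 150
    N11: 130+43 = 173 > 90
  N3 sheds 120 kN to N10, N2: 60 each.
    N10: 133+60 = 193 > 150
    N2: 60+60 = 120 > 60
Round 4 — N10, N11, N2 snap.
  N10 sheds 193 kN to N1: 193 each.
    N1: 53+193 = 246 > 100
  N11 sheds 173 kN: no online neighbours, lost.
  N2 sheds 120 kN to N28: 120 each.
    N28: 70+120 = 190 > 110
Round 5 — N1, N28 snap.
  N1 sheds 246 kN: no online neighbours, lost.
  N28 sheds 190 kN: no online neighbours, lost.
No further breaks.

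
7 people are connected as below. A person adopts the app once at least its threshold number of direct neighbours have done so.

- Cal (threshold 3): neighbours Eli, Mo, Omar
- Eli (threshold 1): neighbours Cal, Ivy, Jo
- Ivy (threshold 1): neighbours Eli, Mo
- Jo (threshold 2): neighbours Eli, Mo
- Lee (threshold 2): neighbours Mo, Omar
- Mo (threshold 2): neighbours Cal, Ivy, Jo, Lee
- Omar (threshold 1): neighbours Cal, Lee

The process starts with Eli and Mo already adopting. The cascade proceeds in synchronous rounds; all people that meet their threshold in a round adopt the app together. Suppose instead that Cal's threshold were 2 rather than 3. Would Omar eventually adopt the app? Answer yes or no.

With Cal's threshold at 2:
Round 1 — Eli, Mo adopt the app (initial).
Round 2 — checking thresholds:
  Cal: 2 of 3 neighbours ≥ 2, adopts the app.
  Ivy: 2 of 2 neighbours ≥ 1, adopts the app.
  Jo: 2 of 2 neighbours ≥ 2, adopts the app.
  Lee: 1 of 2 neighbours < 2, below threshold.
Round 3 — checking thresholds:
  Lee: 1 of 2 neighbours < 2, below threshold.
  Omar: 1 of 2 neighbours ≥ 1, adopts the app.
Round 4 — checking thresholds:
  Lee: 2 of 2 neighbours ≥ 2, adopts the app.
Round 5 — no new adoptions; cascade stops.

yes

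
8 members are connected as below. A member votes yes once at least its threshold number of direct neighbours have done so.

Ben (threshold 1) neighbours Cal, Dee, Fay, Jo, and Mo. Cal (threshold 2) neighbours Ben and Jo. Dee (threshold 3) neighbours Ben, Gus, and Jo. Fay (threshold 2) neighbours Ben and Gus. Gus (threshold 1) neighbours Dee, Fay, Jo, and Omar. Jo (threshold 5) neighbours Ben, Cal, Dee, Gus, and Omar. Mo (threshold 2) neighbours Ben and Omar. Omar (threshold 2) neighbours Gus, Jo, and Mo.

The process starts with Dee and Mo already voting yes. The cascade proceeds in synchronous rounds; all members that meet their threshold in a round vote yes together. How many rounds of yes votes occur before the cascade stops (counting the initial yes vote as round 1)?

3

Round 1 — Dee, Mo vote yes (initial).
Round 2 — checking thresholds:
  Ben: 2 of 5 neighbours ≥ 1, votes yes.
  Gus: 1 of 4 neighbours ≥ 1, votes yes.
  Jo: 1 of 5 neighbours < 5, holds.
  Omar: 1 of 3 neighbours < 2, holds.
Round 3 — checking thresholds:
  Cal: 1 of 2 neighbours < 2, holds.
  Fay: 2 of 2 neighbours ≥ 2, votes yes.
  Jo: 3 of 5 neighbours < 5, holds.
  Omar: 2 of 3 neighbours ≥ 2, votes yes.
Round 4 — no new yes votes; cascade stops.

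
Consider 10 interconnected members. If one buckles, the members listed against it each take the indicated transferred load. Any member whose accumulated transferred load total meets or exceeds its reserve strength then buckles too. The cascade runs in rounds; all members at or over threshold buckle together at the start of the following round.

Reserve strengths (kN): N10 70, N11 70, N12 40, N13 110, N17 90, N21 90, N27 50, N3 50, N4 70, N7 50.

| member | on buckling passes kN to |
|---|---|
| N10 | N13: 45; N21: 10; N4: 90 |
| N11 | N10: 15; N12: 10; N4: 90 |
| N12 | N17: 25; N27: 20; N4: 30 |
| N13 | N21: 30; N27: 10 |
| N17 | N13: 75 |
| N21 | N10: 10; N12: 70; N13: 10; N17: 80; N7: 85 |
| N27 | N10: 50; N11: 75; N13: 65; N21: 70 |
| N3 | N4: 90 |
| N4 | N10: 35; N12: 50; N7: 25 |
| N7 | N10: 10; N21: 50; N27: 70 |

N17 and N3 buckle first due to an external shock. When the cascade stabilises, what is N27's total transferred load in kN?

Round 1 — N17, N3 buckle (initial).
  N13: +75 → 75 < 110
  N4: +90 → 90 ≥ 70
Round 2 — N4 buckles.
  N10: +35 → 35 < 70
  N12: +50 → 50 ≥ 40
  N7: +25 → 25 < 50
Round 3 — N12 buckles.
  N27: +20 → 20 < 50
No further bucklings.

20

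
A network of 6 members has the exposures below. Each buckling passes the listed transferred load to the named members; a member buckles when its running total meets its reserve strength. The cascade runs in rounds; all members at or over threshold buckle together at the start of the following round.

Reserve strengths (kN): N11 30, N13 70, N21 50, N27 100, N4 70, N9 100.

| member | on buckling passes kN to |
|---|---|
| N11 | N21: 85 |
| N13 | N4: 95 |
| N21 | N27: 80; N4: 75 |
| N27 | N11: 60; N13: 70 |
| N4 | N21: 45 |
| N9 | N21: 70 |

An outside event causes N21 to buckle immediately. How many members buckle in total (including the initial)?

2

Round 1 — N21 buckles (initial).
  N27: +80 → 80 < 100
  N4: +75 → 75 ≥ 70
Round 2 — N4 buckles.
No further bucklings.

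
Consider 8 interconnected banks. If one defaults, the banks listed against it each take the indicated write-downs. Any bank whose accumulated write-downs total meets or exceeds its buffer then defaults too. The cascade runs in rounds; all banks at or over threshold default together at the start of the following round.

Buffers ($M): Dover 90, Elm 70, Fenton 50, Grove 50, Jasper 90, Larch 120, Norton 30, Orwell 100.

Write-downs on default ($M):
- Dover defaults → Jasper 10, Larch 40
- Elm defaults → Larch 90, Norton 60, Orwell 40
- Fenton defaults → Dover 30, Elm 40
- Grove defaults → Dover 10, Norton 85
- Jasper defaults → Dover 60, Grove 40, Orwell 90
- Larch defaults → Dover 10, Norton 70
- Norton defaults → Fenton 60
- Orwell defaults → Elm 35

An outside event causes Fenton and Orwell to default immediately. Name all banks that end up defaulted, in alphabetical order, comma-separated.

Elm, Fenton, Norton, Orwell

Round 1 — Fenton, Orwell default (initial).
  Dover: +30 → 30 < 90
  Elm: +40+35 → 75 ≥ 70
Round 2 — Elm defaults.
  Larch: +90 → 90 < 120
  Norton: +60 → 60 ≥ 30
Round 3 — Norton defaults.
No further defaults.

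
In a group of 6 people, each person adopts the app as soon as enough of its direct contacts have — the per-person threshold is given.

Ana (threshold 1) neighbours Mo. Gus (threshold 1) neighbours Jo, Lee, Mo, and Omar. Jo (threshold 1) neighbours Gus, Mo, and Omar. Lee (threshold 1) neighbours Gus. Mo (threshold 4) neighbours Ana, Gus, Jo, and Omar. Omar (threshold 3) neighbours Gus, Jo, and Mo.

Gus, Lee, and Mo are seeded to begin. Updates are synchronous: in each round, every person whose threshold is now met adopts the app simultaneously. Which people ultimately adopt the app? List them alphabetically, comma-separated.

Ana, Gus, Jo, Lee, Mo, Omar

Round 1 — Gus, Lee, Mo adopt the app (initial).
Round 2 — checking thresholds:
  Ana: 1 of 1 neighbours ≥ 1, adopts the app.
  Jo: 2 of 3 neighbours ≥ 1, adopts the app.
  Omar: 2 of 3 neighbours < 3, below threshold.
Round 3 — checking thresholds:
  Omar: 3 of 3 neighbours ≥ 3, adopts the app.
Round 4 — no new adoptions; cascade stops.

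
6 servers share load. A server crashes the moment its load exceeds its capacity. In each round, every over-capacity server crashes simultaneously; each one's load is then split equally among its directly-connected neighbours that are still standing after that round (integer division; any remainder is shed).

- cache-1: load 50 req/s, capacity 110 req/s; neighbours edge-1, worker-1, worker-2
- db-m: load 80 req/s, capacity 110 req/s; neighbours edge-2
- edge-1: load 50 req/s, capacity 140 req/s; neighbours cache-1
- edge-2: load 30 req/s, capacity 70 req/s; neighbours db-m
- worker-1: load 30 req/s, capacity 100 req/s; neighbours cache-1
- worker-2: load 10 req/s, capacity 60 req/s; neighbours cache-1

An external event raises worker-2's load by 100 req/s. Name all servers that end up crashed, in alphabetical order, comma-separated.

cache-1, worker-1, worker-2

Round 1 — worker-2 at 110 > 60. worker-2 crashes.
  worker-2 sheds 110 req/s to cache-1: 110 each.
    cache-1: 50+110 = 160 > 110
Round 2 — cache-1 crashes.
  cache-1 sheds 160 req/s to edge-1, worker-1: 80 each.
    edge-1: 50+80 = 130 ≤ 140
    worker-1: 30+80 = 110 > 100
Round 3 — worker-1 crashes.
  worker-1 sheds 110 req/s: no online neighbours, lost.
No further crashes.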